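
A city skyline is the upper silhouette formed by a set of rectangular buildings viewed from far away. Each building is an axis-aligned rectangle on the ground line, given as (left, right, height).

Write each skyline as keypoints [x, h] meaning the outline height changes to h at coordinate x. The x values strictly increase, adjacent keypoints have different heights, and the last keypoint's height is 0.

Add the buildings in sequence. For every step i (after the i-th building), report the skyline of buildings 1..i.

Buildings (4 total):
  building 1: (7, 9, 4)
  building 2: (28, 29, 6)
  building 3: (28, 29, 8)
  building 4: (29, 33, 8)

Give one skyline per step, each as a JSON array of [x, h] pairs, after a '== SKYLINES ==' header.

== SKYLINES ==
[[7,4],[9,0]]
[[7,4],[9,0],[28,6],[29,0]]
[[7,4],[9,0],[28,8],[29,0]]
[[7,4],[9,0],[28,8],[33,0]]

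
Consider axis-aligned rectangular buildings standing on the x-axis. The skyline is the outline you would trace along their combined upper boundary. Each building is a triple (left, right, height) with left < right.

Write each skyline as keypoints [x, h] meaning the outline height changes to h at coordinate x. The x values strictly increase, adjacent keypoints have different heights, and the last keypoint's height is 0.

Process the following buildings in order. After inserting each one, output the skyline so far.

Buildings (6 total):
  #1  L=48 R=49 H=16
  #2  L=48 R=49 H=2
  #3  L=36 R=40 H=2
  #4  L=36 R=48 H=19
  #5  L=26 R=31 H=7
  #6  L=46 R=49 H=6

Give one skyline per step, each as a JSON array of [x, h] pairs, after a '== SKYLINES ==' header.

== SKYLINES ==
[[48,16],[49,0]]
[[48,16],[49,0]]
[[36,2],[40,0],[48,16],[49,0]]
[[36,19],[48,16],[49,0]]
[[26,7],[31,0],[36,19],[48,16],[49,0]]
[[26,7],[31,0],[36,19],[48,16],[49,0]]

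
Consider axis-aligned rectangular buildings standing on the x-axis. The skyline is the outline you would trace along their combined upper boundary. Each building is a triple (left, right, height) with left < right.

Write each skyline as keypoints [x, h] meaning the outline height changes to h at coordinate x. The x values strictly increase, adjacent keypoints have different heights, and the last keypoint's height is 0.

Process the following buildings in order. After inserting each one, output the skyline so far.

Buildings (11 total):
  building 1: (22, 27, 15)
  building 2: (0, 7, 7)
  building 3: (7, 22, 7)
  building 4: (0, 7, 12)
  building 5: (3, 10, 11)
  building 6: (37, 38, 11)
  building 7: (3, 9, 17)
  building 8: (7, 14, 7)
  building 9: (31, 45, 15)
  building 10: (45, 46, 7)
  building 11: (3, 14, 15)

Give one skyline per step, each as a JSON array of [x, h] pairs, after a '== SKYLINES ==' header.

== SKYLINES ==
[[22,15],[27,0]]
[[0,7],[7,0],[22,15],[27,0]]
[[0,7],[22,15],[27,0]]
[[0,12],[7,7],[22,15],[27,0]]
[[0,12],[7,11],[10,7],[22,15],[27,0]]
[[0,12],[7,11],[10,7],[22,15],[27,0],[37,11],[38,0]]
[[0,12],[3,17],[9,11],[10,7],[22,15],[27,0],[37,11],[38,0]]
[[0,12],[3,17],[9,11],[10,7],[22,15],[27,0],[37,11],[38,0]]
[[0,12],[3,17],[9,11],[10,7],[22,15],[27,0],[31,15],[45,0]]
[[0,12],[3,17],[9,11],[10,7],[22,15],[27,0],[31,15],[45,7],[46,0]]
[[0,12],[3,17],[9,15],[14,7],[22,15],[27,0],[31,15],[45,7],[46,0]]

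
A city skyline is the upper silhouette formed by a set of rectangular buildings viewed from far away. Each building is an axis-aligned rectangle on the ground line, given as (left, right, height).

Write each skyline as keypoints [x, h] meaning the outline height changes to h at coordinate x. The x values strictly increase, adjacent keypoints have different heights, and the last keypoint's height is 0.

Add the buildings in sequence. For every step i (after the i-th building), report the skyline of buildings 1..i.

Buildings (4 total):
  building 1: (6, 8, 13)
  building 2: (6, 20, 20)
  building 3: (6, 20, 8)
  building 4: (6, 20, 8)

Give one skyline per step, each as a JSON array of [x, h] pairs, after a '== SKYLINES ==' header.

== SKYLINES ==
[[6,13],[8,0]]
[[6,20],[20,0]]
[[6,20],[20,0]]
[[6,20],[20,0]]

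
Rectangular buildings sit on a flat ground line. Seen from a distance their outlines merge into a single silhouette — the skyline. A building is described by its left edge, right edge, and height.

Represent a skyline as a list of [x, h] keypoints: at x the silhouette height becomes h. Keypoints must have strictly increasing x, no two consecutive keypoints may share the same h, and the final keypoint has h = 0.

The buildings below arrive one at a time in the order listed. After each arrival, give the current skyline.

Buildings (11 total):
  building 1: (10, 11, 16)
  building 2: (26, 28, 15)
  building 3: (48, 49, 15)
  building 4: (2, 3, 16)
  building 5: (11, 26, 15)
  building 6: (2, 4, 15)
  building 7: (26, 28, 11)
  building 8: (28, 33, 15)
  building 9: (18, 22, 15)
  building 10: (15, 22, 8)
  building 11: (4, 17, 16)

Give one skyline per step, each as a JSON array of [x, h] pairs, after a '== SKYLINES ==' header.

== SKYLINES ==
[[10,16],[11,0]]
[[10,16],[11,0],[26,15],[28,0]]
[[10,16],[11,0],[26,15],[28,0],[48,15],[49,0]]
[[2,16],[3,0],[10,16],[11,0],[26,15],[28,0],[48,15],[49,0]]
[[2,16],[3,0],[10,16],[11,15],[28,0],[48,15],[49,0]]
[[2,16],[3,15],[4,0],[10,16],[11,15],[28,0],[48,15],[49,0]]
[[2,16],[3,15],[4,0],[10,16],[11,15],[28,0],[48,15],[49,0]]
[[2,16],[3,15],[4,0],[10,16],[11,15],[33,0],[48,15],[49,0]]
[[2,16],[3,15],[4,0],[10,16],[11,15],[33,0],[48,15],[49,0]]
[[2,16],[3,15],[4,0],[10,16],[11,15],[33,0],[48,15],[49,0]]
[[2,16],[3,15],[4,16],[17,15],[33,0],[48,15],[49,0]]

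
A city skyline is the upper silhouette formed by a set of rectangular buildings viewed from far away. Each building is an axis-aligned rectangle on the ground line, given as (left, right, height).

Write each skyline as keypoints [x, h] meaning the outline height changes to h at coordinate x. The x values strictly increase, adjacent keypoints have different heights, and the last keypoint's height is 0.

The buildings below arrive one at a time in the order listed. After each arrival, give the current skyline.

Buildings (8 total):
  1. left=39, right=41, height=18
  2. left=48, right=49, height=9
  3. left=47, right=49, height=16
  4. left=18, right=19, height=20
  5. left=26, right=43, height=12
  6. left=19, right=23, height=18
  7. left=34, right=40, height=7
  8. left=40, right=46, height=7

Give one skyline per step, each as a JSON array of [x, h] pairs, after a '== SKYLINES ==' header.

== SKYLINES ==
[[39,18],[41,0]]
[[39,18],[41,0],[48,9],[49,0]]
[[39,18],[41,0],[47,16],[49,0]]
[[18,20],[19,0],[39,18],[41,0],[47,16],[49,0]]
[[18,20],[19,0],[26,12],[39,18],[41,12],[43,0],[47,16],[49,0]]
[[18,20],[19,18],[23,0],[26,12],[39,18],[41,12],[43,0],[47,16],[49,0]]
[[18,20],[19,18],[23,0],[26,12],[39,18],[41,12],[43,0],[47,16],[49,0]]
[[18,20],[19,18],[23,0],[26,12],[39,18],[41,12],[43,7],[46,0],[47,16],[49,0]]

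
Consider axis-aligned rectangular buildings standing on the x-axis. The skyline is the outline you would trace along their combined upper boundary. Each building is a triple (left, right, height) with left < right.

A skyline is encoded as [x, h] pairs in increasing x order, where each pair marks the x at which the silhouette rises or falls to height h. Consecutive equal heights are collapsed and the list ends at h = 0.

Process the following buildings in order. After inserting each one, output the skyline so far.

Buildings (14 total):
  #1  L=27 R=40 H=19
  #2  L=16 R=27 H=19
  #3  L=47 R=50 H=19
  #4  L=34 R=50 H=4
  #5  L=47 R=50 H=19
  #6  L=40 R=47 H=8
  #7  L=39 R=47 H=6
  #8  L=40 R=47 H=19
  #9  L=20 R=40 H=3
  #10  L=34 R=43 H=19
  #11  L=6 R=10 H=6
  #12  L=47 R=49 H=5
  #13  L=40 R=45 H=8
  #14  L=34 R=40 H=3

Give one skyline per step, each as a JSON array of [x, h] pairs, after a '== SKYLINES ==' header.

== SKYLINES ==
[[27,19],[40,0]]
[[16,19],[40,0]]
[[16,19],[40,0],[47,19],[50,0]]
[[16,19],[40,4],[47,19],[50,0]]
[[16,19],[40,4],[47,19],[50,0]]
[[16,19],[40,8],[47,19],[50,0]]
[[16,19],[40,8],[47,19],[50,0]]
[[16,19],[50,0]]
[[16,19],[50,0]]
[[16,19],[50,0]]
[[6,6],[10,0],[16,19],[50,0]]
[[6,6],[10,0],[16,19],[50,0]]
[[6,6],[10,0],[16,19],[50,0]]
[[6,6],[10,0],[16,19],[50,0]]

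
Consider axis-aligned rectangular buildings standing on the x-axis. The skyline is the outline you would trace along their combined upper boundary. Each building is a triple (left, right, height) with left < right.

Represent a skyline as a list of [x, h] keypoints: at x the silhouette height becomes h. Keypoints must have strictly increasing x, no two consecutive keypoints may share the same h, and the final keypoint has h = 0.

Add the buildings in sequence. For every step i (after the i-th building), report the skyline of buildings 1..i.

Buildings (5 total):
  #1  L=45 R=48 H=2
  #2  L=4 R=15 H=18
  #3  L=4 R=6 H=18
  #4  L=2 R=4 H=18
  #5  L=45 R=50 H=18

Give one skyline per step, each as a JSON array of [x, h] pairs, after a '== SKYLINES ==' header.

== SKYLINES ==
[[45,2],[48,0]]
[[4,18],[15,0],[45,2],[48,0]]
[[4,18],[15,0],[45,2],[48,0]]
[[2,18],[15,0],[45,2],[48,0]]
[[2,18],[15,0],[45,18],[50,0]]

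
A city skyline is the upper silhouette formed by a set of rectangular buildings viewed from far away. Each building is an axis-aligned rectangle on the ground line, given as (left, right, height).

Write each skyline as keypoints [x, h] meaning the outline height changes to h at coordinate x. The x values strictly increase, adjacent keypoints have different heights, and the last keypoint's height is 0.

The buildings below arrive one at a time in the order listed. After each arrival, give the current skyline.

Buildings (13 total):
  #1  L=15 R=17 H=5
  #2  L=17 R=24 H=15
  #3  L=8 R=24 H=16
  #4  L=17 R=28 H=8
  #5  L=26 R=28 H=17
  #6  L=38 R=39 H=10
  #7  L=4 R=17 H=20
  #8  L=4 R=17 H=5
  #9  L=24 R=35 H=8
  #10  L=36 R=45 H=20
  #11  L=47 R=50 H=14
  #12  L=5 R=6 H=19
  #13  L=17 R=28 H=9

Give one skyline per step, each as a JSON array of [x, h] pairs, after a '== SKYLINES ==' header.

== SKYLINES ==
[[15,5],[17,0]]
[[15,5],[17,15],[24,0]]
[[8,16],[24,0]]
[[8,16],[24,8],[28,0]]
[[8,16],[24,8],[26,17],[28,0]]
[[8,16],[24,8],[26,17],[28,0],[38,10],[39,0]]
[[4,20],[17,16],[24,8],[26,17],[28,0],[38,10],[39,0]]
[[4,20],[17,16],[24,8],[26,17],[28,0],[38,10],[39,0]]
[[4,20],[17,16],[24,8],[26,17],[28,8],[35,0],[38,10],[39,0]]
[[4,20],[17,16],[24,8],[26,17],[28,8],[35,0],[36,20],[45,0]]
[[4,20],[17,16],[24,8],[26,17],[28,8],[35,0],[36,20],[45,0],[47,14],[50,0]]
[[4,20],[17,16],[24,8],[26,17],[28,8],[35,0],[36,20],[45,0],[47,14],[50,0]]
[[4,20],[17,16],[24,9],[26,17],[28,8],[35,0],[36,20],[45,0],[47,14],[50,0]]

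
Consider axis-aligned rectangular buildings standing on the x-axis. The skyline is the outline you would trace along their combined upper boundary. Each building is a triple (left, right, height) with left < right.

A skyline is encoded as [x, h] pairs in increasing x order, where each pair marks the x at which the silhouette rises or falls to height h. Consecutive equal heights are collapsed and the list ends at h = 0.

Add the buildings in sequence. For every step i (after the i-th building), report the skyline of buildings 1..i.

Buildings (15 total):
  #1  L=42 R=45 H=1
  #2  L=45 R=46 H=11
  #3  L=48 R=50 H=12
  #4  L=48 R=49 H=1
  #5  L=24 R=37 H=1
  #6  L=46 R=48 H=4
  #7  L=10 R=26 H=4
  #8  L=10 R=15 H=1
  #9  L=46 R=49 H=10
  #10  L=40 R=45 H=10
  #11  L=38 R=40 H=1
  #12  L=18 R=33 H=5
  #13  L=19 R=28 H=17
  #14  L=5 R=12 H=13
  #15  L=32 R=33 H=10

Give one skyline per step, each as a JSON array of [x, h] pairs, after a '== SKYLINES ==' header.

== SKYLINES ==
[[42,1],[45,0]]
[[42,1],[45,11],[46,0]]
[[42,1],[45,11],[46,0],[48,12],[50,0]]
[[42,1],[45,11],[46,0],[48,12],[50,0]]
[[24,1],[37,0],[42,1],[45,11],[46,0],[48,12],[50,0]]
[[24,1],[37,0],[42,1],[45,11],[46,4],[48,12],[50,0]]
[[10,4],[26,1],[37,0],[42,1],[45,11],[46,4],[48,12],[50,0]]
[[10,4],[26,1],[37,0],[42,1],[45,11],[46,4],[48,12],[50,0]]
[[10,4],[26,1],[37,0],[42,1],[45,11],[46,10],[48,12],[50,0]]
[[10,4],[26,1],[37,0],[40,10],[45,11],[46,10],[48,12],[50,0]]
[[10,4],[26,1],[37,0],[38,1],[40,10],[45,11],[46,10],[48,12],[50,0]]
[[10,4],[18,5],[33,1],[37,0],[38,1],[40,10],[45,11],[46,10],[48,12],[50,0]]
[[10,4],[18,5],[19,17],[28,5],[33,1],[37,0],[38,1],[40,10],[45,11],[46,10],[48,12],[50,0]]
[[5,13],[12,4],[18,5],[19,17],[28,5],[33,1],[37,0],[38,1],[40,10],[45,11],[46,10],[48,12],[50,0]]
[[5,13],[12,4],[18,5],[19,17],[28,5],[32,10],[33,1],[37,0],[38,1],[40,10],[45,11],[46,10],[48,12],[50,0]]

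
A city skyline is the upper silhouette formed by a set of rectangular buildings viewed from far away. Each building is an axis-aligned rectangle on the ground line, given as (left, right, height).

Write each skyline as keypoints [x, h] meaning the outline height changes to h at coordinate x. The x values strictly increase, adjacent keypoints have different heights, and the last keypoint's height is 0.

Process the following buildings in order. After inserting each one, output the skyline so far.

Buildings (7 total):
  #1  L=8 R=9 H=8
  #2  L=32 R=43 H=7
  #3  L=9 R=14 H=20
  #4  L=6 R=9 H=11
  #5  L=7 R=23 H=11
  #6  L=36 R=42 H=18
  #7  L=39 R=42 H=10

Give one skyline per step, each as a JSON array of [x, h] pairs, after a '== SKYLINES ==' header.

== SKYLINES ==
[[8,8],[9,0]]
[[8,8],[9,0],[32,7],[43,0]]
[[8,8],[9,20],[14,0],[32,7],[43,0]]
[[6,11],[9,20],[14,0],[32,7],[43,0]]
[[6,11],[9,20],[14,11],[23,0],[32,7],[43,0]]
[[6,11],[9,20],[14,11],[23,0],[32,7],[36,18],[42,7],[43,0]]
[[6,11],[9,20],[14,11],[23,0],[32,7],[36,18],[42,7],[43,0]]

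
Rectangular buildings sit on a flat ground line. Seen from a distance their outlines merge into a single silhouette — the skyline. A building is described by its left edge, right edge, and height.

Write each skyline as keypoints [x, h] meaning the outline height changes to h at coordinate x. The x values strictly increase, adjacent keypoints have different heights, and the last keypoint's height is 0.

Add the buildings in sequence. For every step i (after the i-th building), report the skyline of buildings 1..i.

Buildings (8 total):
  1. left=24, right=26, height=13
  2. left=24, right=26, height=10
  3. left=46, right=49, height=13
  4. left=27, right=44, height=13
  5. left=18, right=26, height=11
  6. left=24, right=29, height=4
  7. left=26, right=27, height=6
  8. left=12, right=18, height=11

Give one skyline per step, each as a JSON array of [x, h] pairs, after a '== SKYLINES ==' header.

== SKYLINES ==
[[24,13],[26,0]]
[[24,13],[26,0]]
[[24,13],[26,0],[46,13],[49,0]]
[[24,13],[26,0],[27,13],[44,0],[46,13],[49,0]]
[[18,11],[24,13],[26,0],[27,13],[44,0],[46,13],[49,0]]
[[18,11],[24,13],[26,4],[27,13],[44,0],[46,13],[49,0]]
[[18,11],[24,13],[26,6],[27,13],[44,0],[46,13],[49,0]]
[[12,11],[24,13],[26,6],[27,13],[44,0],[46,13],[49,0]]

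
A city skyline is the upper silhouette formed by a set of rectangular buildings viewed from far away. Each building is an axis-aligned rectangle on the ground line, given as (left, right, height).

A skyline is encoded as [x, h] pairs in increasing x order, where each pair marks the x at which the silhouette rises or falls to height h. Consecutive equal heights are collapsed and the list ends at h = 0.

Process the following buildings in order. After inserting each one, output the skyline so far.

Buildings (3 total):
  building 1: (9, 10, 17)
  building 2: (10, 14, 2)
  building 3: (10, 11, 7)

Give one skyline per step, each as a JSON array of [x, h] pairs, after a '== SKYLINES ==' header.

== SKYLINES ==
[[9,17],[10,0]]
[[9,17],[10,2],[14,0]]
[[9,17],[10,7],[11,2],[14,0]]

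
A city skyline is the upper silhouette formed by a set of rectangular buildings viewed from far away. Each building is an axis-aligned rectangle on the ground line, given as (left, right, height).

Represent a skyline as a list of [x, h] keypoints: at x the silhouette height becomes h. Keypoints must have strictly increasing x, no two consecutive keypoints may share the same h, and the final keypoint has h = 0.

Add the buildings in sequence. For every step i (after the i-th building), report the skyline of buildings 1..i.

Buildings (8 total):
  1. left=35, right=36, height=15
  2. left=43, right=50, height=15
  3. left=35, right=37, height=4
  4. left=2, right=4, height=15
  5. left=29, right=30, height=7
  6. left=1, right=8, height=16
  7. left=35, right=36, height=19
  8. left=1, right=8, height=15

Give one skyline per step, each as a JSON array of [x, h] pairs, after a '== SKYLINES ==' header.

== SKYLINES ==
[[35,15],[36,0]]
[[35,15],[36,0],[43,15],[50,0]]
[[35,15],[36,4],[37,0],[43,15],[50,0]]
[[2,15],[4,0],[35,15],[36,4],[37,0],[43,15],[50,0]]
[[2,15],[4,0],[29,7],[30,0],[35,15],[36,4],[37,0],[43,15],[50,0]]
[[1,16],[8,0],[29,7],[30,0],[35,15],[36,4],[37,0],[43,15],[50,0]]
[[1,16],[8,0],[29,7],[30,0],[35,19],[36,4],[37,0],[43,15],[50,0]]
[[1,16],[8,0],[29,7],[30,0],[35,19],[36,4],[37,0],[43,15],[50,0]]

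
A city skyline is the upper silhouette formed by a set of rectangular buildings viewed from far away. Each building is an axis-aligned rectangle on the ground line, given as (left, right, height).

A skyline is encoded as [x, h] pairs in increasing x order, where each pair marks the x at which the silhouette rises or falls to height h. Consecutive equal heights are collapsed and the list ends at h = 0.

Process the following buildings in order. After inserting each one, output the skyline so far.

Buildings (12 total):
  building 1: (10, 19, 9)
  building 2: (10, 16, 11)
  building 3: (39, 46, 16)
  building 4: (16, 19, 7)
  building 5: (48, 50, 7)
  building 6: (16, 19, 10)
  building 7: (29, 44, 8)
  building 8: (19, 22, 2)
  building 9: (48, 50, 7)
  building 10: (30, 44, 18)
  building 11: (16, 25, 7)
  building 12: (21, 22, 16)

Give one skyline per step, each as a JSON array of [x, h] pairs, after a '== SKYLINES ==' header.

== SKYLINES ==
[[10,9],[19,0]]
[[10,11],[16,9],[19,0]]
[[10,11],[16,9],[19,0],[39,16],[46,0]]
[[10,11],[16,9],[19,0],[39,16],[46,0]]
[[10,11],[16,9],[19,0],[39,16],[46,0],[48,7],[50,0]]
[[10,11],[16,10],[19,0],[39,16],[46,0],[48,7],[50,0]]
[[10,11],[16,10],[19,0],[29,8],[39,16],[46,0],[48,7],[50,0]]
[[10,11],[16,10],[19,2],[22,0],[29,8],[39,16],[46,0],[48,7],[50,0]]
[[10,11],[16,10],[19,2],[22,0],[29,8],[39,16],[46,0],[48,7],[50,0]]
[[10,11],[16,10],[19,2],[22,0],[29,8],[30,18],[44,16],[46,0],[48,7],[50,0]]
[[10,11],[16,10],[19,7],[25,0],[29,8],[30,18],[44,16],[46,0],[48,7],[50,0]]
[[10,11],[16,10],[19,7],[21,16],[22,7],[25,0],[29,8],[30,18],[44,16],[46,0],[48,7],[50,0]]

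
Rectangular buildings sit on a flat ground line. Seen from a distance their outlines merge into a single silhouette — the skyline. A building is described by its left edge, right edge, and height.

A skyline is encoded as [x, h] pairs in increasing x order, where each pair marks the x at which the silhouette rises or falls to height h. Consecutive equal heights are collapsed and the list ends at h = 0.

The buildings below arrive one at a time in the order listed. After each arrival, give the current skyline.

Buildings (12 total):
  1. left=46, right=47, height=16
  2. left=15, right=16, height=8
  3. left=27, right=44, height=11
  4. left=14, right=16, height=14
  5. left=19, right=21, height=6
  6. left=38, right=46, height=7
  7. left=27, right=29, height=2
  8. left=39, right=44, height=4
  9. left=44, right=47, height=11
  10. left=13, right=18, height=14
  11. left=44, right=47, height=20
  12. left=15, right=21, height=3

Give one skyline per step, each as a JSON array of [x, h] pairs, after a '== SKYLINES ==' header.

== SKYLINES ==
[[46,16],[47,0]]
[[15,8],[16,0],[46,16],[47,0]]
[[15,8],[16,0],[27,11],[44,0],[46,16],[47,0]]
[[14,14],[16,0],[27,11],[44,0],[46,16],[47,0]]
[[14,14],[16,0],[19,6],[21,0],[27,11],[44,0],[46,16],[47,0]]
[[14,14],[16,0],[19,6],[21,0],[27,11],[44,7],[46,16],[47,0]]
[[14,14],[16,0],[19,6],[21,0],[27,11],[44,7],[46,16],[47,0]]
[[14,14],[16,0],[19,6],[21,0],[27,11],[44,7],[46,16],[47,0]]
[[14,14],[16,0],[19,6],[21,0],[27,11],[46,16],[47,0]]
[[13,14],[18,0],[19,6],[21,0],[27,11],[46,16],[47,0]]
[[13,14],[18,0],[19,6],[21,0],[27,11],[44,20],[47,0]]
[[13,14],[18,3],[19,6],[21,0],[27,11],[44,20],[47,0]]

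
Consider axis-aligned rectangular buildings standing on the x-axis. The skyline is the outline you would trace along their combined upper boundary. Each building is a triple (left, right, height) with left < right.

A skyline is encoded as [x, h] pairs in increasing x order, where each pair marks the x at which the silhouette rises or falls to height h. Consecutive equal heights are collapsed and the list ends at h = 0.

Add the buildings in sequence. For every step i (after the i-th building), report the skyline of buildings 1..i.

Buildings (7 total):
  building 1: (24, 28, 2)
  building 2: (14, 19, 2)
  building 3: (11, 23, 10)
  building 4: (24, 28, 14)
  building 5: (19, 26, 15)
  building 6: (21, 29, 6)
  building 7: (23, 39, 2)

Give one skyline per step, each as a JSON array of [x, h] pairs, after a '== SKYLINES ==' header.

== SKYLINES ==
[[24,2],[28,0]]
[[14,2],[19,0],[24,2],[28,0]]
[[11,10],[23,0],[24,2],[28,0]]
[[11,10],[23,0],[24,14],[28,0]]
[[11,10],[19,15],[26,14],[28,0]]
[[11,10],[19,15],[26,14],[28,6],[29,0]]
[[11,10],[19,15],[26,14],[28,6],[29,2],[39,0]]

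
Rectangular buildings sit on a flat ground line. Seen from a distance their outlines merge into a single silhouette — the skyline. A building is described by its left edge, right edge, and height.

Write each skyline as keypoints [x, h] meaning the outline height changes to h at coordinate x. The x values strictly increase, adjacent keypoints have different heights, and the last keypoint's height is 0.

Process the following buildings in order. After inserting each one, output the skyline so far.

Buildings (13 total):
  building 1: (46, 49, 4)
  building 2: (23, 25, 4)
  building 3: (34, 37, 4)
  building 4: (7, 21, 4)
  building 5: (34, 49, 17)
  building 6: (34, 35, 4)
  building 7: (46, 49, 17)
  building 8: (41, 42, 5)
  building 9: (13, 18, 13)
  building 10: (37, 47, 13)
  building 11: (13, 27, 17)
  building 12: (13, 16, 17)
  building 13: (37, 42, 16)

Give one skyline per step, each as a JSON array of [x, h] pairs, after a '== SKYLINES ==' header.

== SKYLINES ==
[[46,4],[49,0]]
[[23,4],[25,0],[46,4],[49,0]]
[[23,4],[25,0],[34,4],[37,0],[46,4],[49,0]]
[[7,4],[21,0],[23,4],[25,0],[34,4],[37,0],[46,4],[49,0]]
[[7,4],[21,0],[23,4],[25,0],[34,17],[49,0]]
[[7,4],[21,0],[23,4],[25,0],[34,17],[49,0]]
[[7,4],[21,0],[23,4],[25,0],[34,17],[49,0]]
[[7,4],[21,0],[23,4],[25,0],[34,17],[49,0]]
[[7,4],[13,13],[18,4],[21,0],[23,4],[25,0],[34,17],[49,0]]
[[7,4],[13,13],[18,4],[21,0],[23,4],[25,0],[34,17],[49,0]]
[[7,4],[13,17],[27,0],[34,17],[49,0]]
[[7,4],[13,17],[27,0],[34,17],[49,0]]
[[7,4],[13,17],[27,0],[34,17],[49,0]]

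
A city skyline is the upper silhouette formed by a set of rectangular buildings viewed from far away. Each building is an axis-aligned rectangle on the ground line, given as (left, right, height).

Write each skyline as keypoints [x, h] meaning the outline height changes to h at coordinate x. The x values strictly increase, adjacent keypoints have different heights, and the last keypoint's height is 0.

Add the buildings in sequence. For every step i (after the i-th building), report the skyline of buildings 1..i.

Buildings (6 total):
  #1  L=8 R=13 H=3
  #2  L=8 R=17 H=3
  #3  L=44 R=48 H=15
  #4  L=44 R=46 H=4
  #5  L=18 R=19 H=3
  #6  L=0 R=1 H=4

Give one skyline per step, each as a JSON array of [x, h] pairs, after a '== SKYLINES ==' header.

== SKYLINES ==
[[8,3],[13,0]]
[[8,3],[17,0]]
[[8,3],[17,0],[44,15],[48,0]]
[[8,3],[17,0],[44,15],[48,0]]
[[8,3],[17,0],[18,3],[19,0],[44,15],[48,0]]
[[0,4],[1,0],[8,3],[17,0],[18,3],[19,0],[44,15],[48,0]]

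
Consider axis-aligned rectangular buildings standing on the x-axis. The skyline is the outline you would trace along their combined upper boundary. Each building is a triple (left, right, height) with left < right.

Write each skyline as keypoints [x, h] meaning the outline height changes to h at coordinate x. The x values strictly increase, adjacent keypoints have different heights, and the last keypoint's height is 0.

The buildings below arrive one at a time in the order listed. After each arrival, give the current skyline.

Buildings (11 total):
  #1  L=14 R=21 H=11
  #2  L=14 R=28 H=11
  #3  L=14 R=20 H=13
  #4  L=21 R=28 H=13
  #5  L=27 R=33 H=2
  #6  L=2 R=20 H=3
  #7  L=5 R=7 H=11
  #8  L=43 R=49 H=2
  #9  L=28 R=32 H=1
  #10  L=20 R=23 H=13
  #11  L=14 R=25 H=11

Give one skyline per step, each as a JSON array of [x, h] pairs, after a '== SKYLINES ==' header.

== SKYLINES ==
[[14,11],[21,0]]
[[14,11],[28,0]]
[[14,13],[20,11],[28,0]]
[[14,13],[20,11],[21,13],[28,0]]
[[14,13],[20,11],[21,13],[28,2],[33,0]]
[[2,3],[14,13],[20,11],[21,13],[28,2],[33,0]]
[[2,3],[5,11],[7,3],[14,13],[20,11],[21,13],[28,2],[33,0]]
[[2,3],[5,11],[7,3],[14,13],[20,11],[21,13],[28,2],[33,0],[43,2],[49,0]]
[[2,3],[5,11],[7,3],[14,13],[20,11],[21,13],[28,2],[33,0],[43,2],[49,0]]
[[2,3],[5,11],[7,3],[14,13],[28,2],[33,0],[43,2],[49,0]]
[[2,3],[5,11],[7,3],[14,13],[28,2],[33,0],[43,2],[49,0]]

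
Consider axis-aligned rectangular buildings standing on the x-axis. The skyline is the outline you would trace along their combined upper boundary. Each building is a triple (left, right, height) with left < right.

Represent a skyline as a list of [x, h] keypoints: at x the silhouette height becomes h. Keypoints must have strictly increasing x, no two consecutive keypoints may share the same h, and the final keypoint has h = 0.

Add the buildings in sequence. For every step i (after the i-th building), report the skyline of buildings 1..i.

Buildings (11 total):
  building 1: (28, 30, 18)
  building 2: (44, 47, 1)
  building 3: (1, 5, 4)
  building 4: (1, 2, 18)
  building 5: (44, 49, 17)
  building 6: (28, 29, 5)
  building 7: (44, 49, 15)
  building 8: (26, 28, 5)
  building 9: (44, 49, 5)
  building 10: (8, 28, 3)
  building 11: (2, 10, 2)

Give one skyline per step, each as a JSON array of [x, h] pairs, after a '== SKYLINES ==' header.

== SKYLINES ==
[[28,18],[30,0]]
[[28,18],[30,0],[44,1],[47,0]]
[[1,4],[5,0],[28,18],[30,0],[44,1],[47,0]]
[[1,18],[2,4],[5,0],[28,18],[30,0],[44,1],[47,0]]
[[1,18],[2,4],[5,0],[28,18],[30,0],[44,17],[49,0]]
[[1,18],[2,4],[5,0],[28,18],[30,0],[44,17],[49,0]]
[[1,18],[2,4],[5,0],[28,18],[30,0],[44,17],[49,0]]
[[1,18],[2,4],[5,0],[26,5],[28,18],[30,0],[44,17],[49,0]]
[[1,18],[2,4],[5,0],[26,5],[28,18],[30,0],[44,17],[49,0]]
[[1,18],[2,4],[5,0],[8,3],[26,5],[28,18],[30,0],[44,17],[49,0]]
[[1,18],[2,4],[5,2],[8,3],[26,5],[28,18],[30,0],[44,17],[49,0]]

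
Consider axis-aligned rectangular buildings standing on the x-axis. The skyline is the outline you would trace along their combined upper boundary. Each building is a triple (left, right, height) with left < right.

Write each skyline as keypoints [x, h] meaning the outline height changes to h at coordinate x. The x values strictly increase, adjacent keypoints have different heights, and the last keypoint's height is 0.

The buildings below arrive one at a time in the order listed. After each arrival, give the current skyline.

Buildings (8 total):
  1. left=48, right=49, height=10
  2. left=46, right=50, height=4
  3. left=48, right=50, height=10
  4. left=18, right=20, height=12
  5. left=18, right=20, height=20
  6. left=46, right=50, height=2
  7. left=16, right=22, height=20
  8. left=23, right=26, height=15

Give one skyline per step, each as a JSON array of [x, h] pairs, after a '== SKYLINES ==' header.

== SKYLINES ==
[[48,10],[49,0]]
[[46,4],[48,10],[49,4],[50,0]]
[[46,4],[48,10],[50,0]]
[[18,12],[20,0],[46,4],[48,10],[50,0]]
[[18,20],[20,0],[46,4],[48,10],[50,0]]
[[18,20],[20,0],[46,4],[48,10],[50,0]]
[[16,20],[22,0],[46,4],[48,10],[50,0]]
[[16,20],[22,0],[23,15],[26,0],[46,4],[48,10],[50,0]]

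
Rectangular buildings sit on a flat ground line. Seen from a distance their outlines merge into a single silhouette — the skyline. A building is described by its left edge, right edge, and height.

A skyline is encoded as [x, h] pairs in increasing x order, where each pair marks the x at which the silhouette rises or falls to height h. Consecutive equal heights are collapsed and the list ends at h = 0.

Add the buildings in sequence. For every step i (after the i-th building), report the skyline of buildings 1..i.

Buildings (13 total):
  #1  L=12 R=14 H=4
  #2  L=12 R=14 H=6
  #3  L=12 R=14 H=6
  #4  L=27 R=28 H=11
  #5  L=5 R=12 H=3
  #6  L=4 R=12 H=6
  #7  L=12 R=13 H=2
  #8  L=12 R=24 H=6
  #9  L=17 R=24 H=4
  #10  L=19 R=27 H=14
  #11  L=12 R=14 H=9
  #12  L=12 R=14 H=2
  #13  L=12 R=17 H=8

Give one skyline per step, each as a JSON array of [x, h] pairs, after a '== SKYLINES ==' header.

== SKYLINES ==
[[12,4],[14,0]]
[[12,6],[14,0]]
[[12,6],[14,0]]
[[12,6],[14,0],[27,11],[28,0]]
[[5,3],[12,6],[14,0],[27,11],[28,0]]
[[4,6],[14,0],[27,11],[28,0]]
[[4,6],[14,0],[27,11],[28,0]]
[[4,6],[24,0],[27,11],[28,0]]
[[4,6],[24,0],[27,11],[28,0]]
[[4,6],[19,14],[27,11],[28,0]]
[[4,6],[12,9],[14,6],[19,14],[27,11],[28,0]]
[[4,6],[12,9],[14,6],[19,14],[27,11],[28,0]]
[[4,6],[12,9],[14,8],[17,6],[19,14],[27,11],[28,0]]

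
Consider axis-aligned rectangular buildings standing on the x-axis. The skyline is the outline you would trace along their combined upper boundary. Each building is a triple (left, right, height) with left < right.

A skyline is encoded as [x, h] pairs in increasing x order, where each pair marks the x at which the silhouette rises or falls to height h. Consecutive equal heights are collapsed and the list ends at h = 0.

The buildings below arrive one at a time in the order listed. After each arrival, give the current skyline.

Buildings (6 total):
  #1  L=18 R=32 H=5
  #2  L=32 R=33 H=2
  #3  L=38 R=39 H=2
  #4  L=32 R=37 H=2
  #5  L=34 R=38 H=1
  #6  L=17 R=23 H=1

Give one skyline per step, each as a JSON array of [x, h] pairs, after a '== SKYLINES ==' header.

== SKYLINES ==
[[18,5],[32,0]]
[[18,5],[32,2],[33,0]]
[[18,5],[32,2],[33,0],[38,2],[39,0]]
[[18,5],[32,2],[37,0],[38,2],[39,0]]
[[18,5],[32,2],[37,1],[38,2],[39,0]]
[[17,1],[18,5],[32,2],[37,1],[38,2],[39,0]]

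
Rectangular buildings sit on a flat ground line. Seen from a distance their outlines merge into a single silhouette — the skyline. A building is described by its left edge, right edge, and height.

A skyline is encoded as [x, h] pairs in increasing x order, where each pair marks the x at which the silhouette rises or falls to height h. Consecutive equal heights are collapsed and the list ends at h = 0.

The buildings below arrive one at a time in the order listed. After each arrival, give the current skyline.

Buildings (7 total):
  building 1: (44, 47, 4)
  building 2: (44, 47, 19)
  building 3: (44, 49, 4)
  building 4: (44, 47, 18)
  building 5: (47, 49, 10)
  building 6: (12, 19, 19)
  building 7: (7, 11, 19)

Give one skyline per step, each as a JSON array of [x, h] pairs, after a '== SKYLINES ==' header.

== SKYLINES ==
[[44,4],[47,0]]
[[44,19],[47,0]]
[[44,19],[47,4],[49,0]]
[[44,19],[47,4],[49,0]]
[[44,19],[47,10],[49,0]]
[[12,19],[19,0],[44,19],[47,10],[49,0]]
[[7,19],[11,0],[12,19],[19,0],[44,19],[47,10],[49,0]]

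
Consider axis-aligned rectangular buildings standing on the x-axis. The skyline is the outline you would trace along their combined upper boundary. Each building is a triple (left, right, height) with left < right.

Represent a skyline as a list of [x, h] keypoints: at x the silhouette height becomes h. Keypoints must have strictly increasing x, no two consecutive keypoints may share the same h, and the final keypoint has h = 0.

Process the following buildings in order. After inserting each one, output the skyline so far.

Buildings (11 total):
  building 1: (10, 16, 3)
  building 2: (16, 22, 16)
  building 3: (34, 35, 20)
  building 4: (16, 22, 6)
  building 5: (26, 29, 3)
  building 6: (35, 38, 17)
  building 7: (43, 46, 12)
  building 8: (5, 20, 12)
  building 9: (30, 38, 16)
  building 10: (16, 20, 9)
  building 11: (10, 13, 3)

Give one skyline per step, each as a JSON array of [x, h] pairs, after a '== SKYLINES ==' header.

== SKYLINES ==
[[10,3],[16,0]]
[[10,3],[16,16],[22,0]]
[[10,3],[16,16],[22,0],[34,20],[35,0]]
[[10,3],[16,16],[22,0],[34,20],[35,0]]
[[10,3],[16,16],[22,0],[26,3],[29,0],[34,20],[35,0]]
[[10,3],[16,16],[22,0],[26,3],[29,0],[34,20],[35,17],[38,0]]
[[10,3],[16,16],[22,0],[26,3],[29,0],[34,20],[35,17],[38,0],[43,12],[46,0]]
[[5,12],[16,16],[22,0],[26,3],[29,0],[34,20],[35,17],[38,0],[43,12],[46,0]]
[[5,12],[16,16],[22,0],[26,3],[29,0],[30,16],[34,20],[35,17],[38,0],[43,12],[46,0]]
[[5,12],[16,16],[22,0],[26,3],[29,0],[30,16],[34,20],[35,17],[38,0],[43,12],[46,0]]
[[5,12],[16,16],[22,0],[26,3],[29,0],[30,16],[34,20],[35,17],[38,0],[43,12],[46,0]]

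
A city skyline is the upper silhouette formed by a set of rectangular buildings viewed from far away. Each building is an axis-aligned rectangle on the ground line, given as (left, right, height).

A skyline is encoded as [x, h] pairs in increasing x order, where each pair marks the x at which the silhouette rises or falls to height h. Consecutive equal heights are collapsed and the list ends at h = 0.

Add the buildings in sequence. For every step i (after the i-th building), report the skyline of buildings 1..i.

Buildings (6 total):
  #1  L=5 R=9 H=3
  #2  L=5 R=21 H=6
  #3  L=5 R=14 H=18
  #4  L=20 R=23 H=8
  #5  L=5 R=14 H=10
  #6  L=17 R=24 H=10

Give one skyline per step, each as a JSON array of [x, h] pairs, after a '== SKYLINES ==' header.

== SKYLINES ==
[[5,3],[9,0]]
[[5,6],[21,0]]
[[5,18],[14,6],[21,0]]
[[5,18],[14,6],[20,8],[23,0]]
[[5,18],[14,6],[20,8],[23,0]]
[[5,18],[14,6],[17,10],[24,0]]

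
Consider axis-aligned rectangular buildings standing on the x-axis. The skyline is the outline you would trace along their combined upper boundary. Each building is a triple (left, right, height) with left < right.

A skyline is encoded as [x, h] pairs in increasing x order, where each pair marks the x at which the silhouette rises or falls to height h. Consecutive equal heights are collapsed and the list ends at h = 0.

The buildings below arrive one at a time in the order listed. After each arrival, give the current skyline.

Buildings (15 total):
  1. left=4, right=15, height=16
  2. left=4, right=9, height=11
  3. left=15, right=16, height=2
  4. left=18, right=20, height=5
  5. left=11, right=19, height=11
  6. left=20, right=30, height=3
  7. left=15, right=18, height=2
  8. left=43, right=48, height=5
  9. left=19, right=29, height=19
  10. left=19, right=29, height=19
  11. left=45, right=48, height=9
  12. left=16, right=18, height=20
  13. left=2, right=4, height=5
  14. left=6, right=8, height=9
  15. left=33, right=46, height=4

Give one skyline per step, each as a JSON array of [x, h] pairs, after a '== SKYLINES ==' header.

== SKYLINES ==
[[4,16],[15,0]]
[[4,16],[15,0]]
[[4,16],[15,2],[16,0]]
[[4,16],[15,2],[16,0],[18,5],[20,0]]
[[4,16],[15,11],[19,5],[20,0]]
[[4,16],[15,11],[19,5],[20,3],[30,0]]
[[4,16],[15,11],[19,5],[20,3],[30,0]]
[[4,16],[15,11],[19,5],[20,3],[30,0],[43,5],[48,0]]
[[4,16],[15,11],[19,19],[29,3],[30,0],[43,5],[48,0]]
[[4,16],[15,11],[19,19],[29,3],[30,0],[43,5],[48,0]]
[[4,16],[15,11],[19,19],[29,3],[30,0],[43,5],[45,9],[48,0]]
[[4,16],[15,11],[16,20],[18,11],[19,19],[29,3],[30,0],[43,5],[45,9],[48,0]]
[[2,5],[4,16],[15,11],[16,20],[18,11],[19,19],[29,3],[30,0],[43,5],[45,9],[48,0]]
[[2,5],[4,16],[15,11],[16,20],[18,11],[19,19],[29,3],[30,0],[43,5],[45,9],[48,0]]
[[2,5],[4,16],[15,11],[16,20],[18,11],[19,19],[29,3],[30,0],[33,4],[43,5],[45,9],[48,0]]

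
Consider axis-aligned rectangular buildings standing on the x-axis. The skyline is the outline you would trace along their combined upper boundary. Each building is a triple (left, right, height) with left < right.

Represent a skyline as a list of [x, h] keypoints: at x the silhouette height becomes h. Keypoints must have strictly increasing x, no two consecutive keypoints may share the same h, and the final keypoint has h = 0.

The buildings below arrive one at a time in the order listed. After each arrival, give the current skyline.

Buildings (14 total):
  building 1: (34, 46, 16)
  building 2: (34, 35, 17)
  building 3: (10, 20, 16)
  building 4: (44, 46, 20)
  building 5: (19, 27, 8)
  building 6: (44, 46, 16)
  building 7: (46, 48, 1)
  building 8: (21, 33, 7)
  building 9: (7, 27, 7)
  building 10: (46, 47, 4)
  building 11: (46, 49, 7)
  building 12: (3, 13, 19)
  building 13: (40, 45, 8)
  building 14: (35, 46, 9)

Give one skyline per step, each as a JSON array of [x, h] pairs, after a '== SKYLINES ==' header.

== SKYLINES ==
[[34,16],[46,0]]
[[34,17],[35,16],[46,0]]
[[10,16],[20,0],[34,17],[35,16],[46,0]]
[[10,16],[20,0],[34,17],[35,16],[44,20],[46,0]]
[[10,16],[20,8],[27,0],[34,17],[35,16],[44,20],[46,0]]
[[10,16],[20,8],[27,0],[34,17],[35,16],[44,20],[46,0]]
[[10,16],[20,8],[27,0],[34,17],[35,16],[44,20],[46,1],[48,0]]
[[10,16],[20,8],[27,7],[33,0],[34,17],[35,16],[44,20],[46,1],[48,0]]
[[7,7],[10,16],[20,8],[27,7],[33,0],[34,17],[35,16],[44,20],[46,1],[48,0]]
[[7,7],[10,16],[20,8],[27,7],[33,0],[34,17],[35,16],[44,20],[46,4],[47,1],[48,0]]
[[7,7],[10,16],[20,8],[27,7],[33,0],[34,17],[35,16],[44,20],[46,7],[49,0]]
[[3,19],[13,16],[20,8],[27,7],[33,0],[34,17],[35,16],[44,20],[46,7],[49,0]]
[[3,19],[13,16],[20,8],[27,7],[33,0],[34,17],[35,16],[44,20],[46,7],[49,0]]
[[3,19],[13,16],[20,8],[27,7],[33,0],[34,17],[35,16],[44,20],[46,7],[49,0]]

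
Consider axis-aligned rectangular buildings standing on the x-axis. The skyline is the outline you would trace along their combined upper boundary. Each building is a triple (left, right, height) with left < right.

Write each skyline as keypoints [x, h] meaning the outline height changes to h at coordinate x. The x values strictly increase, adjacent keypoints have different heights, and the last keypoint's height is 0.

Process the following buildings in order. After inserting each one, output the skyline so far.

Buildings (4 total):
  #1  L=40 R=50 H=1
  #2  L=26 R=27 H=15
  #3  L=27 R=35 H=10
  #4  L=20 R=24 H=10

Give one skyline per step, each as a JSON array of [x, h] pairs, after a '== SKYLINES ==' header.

== SKYLINES ==
[[40,1],[50,0]]
[[26,15],[27,0],[40,1],[50,0]]
[[26,15],[27,10],[35,0],[40,1],[50,0]]
[[20,10],[24,0],[26,15],[27,10],[35,0],[40,1],[50,0]]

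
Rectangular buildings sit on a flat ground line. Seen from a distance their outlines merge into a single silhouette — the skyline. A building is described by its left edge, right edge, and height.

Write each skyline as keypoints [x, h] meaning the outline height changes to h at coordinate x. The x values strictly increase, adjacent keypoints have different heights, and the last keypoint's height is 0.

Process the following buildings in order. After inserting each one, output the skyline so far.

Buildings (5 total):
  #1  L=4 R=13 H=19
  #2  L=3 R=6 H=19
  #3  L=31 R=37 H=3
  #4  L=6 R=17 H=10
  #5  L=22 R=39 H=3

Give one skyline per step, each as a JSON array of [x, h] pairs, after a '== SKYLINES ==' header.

== SKYLINES ==
[[4,19],[13,0]]
[[3,19],[13,0]]
[[3,19],[13,0],[31,3],[37,0]]
[[3,19],[13,10],[17,0],[31,3],[37,0]]
[[3,19],[13,10],[17,0],[22,3],[39,0]]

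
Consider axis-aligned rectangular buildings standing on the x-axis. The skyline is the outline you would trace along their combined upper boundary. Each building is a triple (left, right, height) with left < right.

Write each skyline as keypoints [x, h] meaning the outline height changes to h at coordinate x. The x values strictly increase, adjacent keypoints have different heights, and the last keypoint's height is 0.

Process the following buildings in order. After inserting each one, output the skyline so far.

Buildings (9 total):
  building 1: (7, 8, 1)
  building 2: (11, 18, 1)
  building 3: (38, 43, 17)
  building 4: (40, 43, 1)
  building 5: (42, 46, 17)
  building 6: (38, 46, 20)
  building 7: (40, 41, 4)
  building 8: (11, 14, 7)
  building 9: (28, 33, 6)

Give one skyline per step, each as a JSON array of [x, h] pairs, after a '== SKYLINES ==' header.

== SKYLINES ==
[[7,1],[8,0]]
[[7,1],[8,0],[11,1],[18,0]]
[[7,1],[8,0],[11,1],[18,0],[38,17],[43,0]]
[[7,1],[8,0],[11,1],[18,0],[38,17],[43,0]]
[[7,1],[8,0],[11,1],[18,0],[38,17],[46,0]]
[[7,1],[8,0],[11,1],[18,0],[38,20],[46,0]]
[[7,1],[8,0],[11,1],[18,0],[38,20],[46,0]]
[[7,1],[8,0],[11,7],[14,1],[18,0],[38,20],[46,0]]
[[7,1],[8,0],[11,7],[14,1],[18,0],[28,6],[33,0],[38,20],[46,0]]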